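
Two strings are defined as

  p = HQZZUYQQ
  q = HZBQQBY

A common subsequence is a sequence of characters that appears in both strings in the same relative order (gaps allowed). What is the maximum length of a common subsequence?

Taking H [1,1] → Z [3,2] → Q [7,4] → Q [8,5] gives a common subsequence of length 4. dp[8][7] = 4 confirms this is the maximum.

4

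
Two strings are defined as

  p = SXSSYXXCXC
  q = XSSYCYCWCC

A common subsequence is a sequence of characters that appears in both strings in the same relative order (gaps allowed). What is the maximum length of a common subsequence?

6

One common subsequence of length 6: X (p #2, q #1); then S (p #3, q #2); then S (p #4, q #3); then Y (p #5, q #6); then C (p #8, q #9); then C (p #10, q #10). The LCS DP gives dp[10][10] = 6, so this is optimal.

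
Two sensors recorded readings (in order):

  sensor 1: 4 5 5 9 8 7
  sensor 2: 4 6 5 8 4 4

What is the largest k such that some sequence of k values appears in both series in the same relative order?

Let dp[i][j] be the LCS length of the first i values of sensor 1 and the first j values of sensor 2. dp[i][j] = dp[i-1][j-1]+1 when the i-th and j-th values match, else max(dp[i-1][j], dp[i][j-1]).
    ·  4  6  5  8  4  4
 ·  0  0  0  0  0  0  0
 4  0  1  1  1  1  1  1
 5  0  1  1  2  2  2  2
 5  0  1  1  2  2  2  2
 9  0  1  1  2  2  2  2
 8  0  1  1  2  3  3  3
 7  0  1  1  2  3  3  3
dp[6][6] = 3. One LCS (by backtracking along matches): 4, 5, 8.

3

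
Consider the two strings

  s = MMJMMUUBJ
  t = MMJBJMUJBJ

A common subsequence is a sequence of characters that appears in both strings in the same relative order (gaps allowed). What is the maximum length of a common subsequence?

Let dp[i][j] be the LCS length of the first i characters of s and the first j characters of t. dp[i][j] = dp[i-1][j-1]+1 when the i-th and j-th characters match, else max(dp[i-1][j], dp[i][j-1]).
    ·  M  M  J  B  J  M  U  J  B  J
 ·  0  0  0  0  0  0  0  0  0  0  0
 M  0  1  1  1  1  1  1  1  1  1  1
 M  0  1  2  2  2  2  2  2  2  2  2
 J  0  1  2  3  3  3  3  3  3  3  3
 M  0  1  2  3  3  3  4  4  4  4  4
 M  0  1  2  3  3  3  4  4  4  4  4
 U  0  1  2  3  3  3  4  5  5  5  5
 U  0  1  2  3  3  3  4  5  5  5  5
 B  0  1  2  3  4  4  4  5  5  6  6
 J  0  1  2  3  4  5  5  5  6  6  7
dp[9][10] = 7. One LCS (by backtracking along matches): MMJMUBJ.

7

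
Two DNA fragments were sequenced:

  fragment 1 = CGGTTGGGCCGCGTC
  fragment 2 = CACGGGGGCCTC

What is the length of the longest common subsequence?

Match C [1,3], then G [2,4], then G [3,5], then G [6,6], then G [7,7], then G [8,8], then C [10,9], then C [12,10], then T [14,11], then C [15,12] — 10 bases in the same relative order in both, and the DP table's final entry dp[15][12] is also 10, so no common subsequence is longer.

10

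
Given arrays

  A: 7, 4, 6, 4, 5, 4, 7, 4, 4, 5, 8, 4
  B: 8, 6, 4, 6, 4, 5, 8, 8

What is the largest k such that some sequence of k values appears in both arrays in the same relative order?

5

Let dp[i][j] be the LCS length of the first i values of A and the first j values of B. dp[i][j] = dp[i-1][j-1]+1 when the i-th and j-th values match, else max(dp[i-1][j], dp[i][j-1]).
    ·  8  6  4  6  4  5  8  8
 ·  0  0  0  0  0  0  0  0  0
 7  0  0  0  0  0  0  0  0  0
 4  0  0  0  1  1  1  1  1  1
 6  0  0  1  1  2  2  2  2  2
 4  0  0  1  2  2  3  3  3  3
 5  0  0  1  2  2  3  4  4  4
 4  0  0  1  2  2  3  4  4  4
 7  0  0  1  2  2  3  4  4  4
 4  0  0  1  2  2  3  4  4  4
 4  0  0  1  2  2  3  4  4  4
 5  0  0  1  2  2  3  4  4  4
 8  0  1  1  2  2  3  4  5  5
 4  0  1  1  2  2  3  4  5  5
dp[12][8] = 5. One LCS (by backtracking along matches): 4, 6, 4, 5, 8.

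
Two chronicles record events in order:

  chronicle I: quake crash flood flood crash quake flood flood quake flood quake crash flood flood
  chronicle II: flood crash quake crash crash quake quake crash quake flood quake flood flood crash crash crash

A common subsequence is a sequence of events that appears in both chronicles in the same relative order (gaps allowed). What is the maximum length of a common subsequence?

9

Match quake [1,3] → crash [2,4] → crash [5,5] → quake [6,7] → quake [9,9] → flood [10,10] → quake [11,11] → flood [13,12] → flood [14,13] — 9 events in the same relative order in both, and the DP table's final entry dp[14][16] is also 9, so no common subsequence is longer.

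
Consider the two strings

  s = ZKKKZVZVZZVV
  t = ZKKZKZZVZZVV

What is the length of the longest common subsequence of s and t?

Let dp[i][j] be the LCS length of the first i characters of s and the first j characters of t. dp[i][j] = dp[i-1][j-1]+1 when the i-th and j-th characters match, else max(dp[i-1][j], dp[i][j-1]).
    ·  Z  K  K  Z  K  Z  Z  V  Z  Z  V  V
 ·  0  0  0  0  0  0  0  0  0  0  0  0  0
 Z  0  1  1  1  1  1  1  1  1  1  1  1  1
 K  0  1  2  2  2  2  2  2  2  2  2  2  2
 K  0  1  2  3  3  3  3  3  3  3  3  3  3
 K  0  1  2  3  3  4  4  4  4  4  4  4  4
 Z  0  1  2  3  4  4  5  5  5  5  5  5  5
 V  0  1  2  3  4  4  5  5  6  6  6  6  6
 Z  0  1  2  3  4  4  5  6  6  7  7  7  7
 V  0  1  2  3  4  4  5  6  7  7  7  8  8
 Z  0  1  2  3  4  4  5  6  7  8  8  8  8
 Z  0  1  2  3  4  4  5  6  7  8  9  9  9
 V  0  1  2  3  4  4  5  6  7  8  9 10 10
 V  0  1  2  3  4  4  5  6  7  8  9 10 11
dp[12][12] = 11. One LCS (by backtracking along matches): ZKKKZZVZZVV.

11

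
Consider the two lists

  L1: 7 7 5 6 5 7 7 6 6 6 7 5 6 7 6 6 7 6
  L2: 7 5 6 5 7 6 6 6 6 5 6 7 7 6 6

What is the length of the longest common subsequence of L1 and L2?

13

Match 7 [2,1], then 5 [3,2], then 6 [4,3], then 5 [5,4], then 7 [6,5], then 6 [8,7], then 6 [9,8], then 6 [10,9], then 5 [12,10], then 6 [13,11], then 7 [14,13], then 6 [16,14], then 6 [18,15] — 13 values in the same relative order in both, and the DP table's final entry dp[18][15] is also 13, so no common subsequence is longer.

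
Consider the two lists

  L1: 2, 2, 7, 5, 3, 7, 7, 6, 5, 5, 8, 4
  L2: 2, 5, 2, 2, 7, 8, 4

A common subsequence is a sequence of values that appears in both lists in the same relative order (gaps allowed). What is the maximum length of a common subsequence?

5

One common subsequence of length 5: 2 (L1 #1, L2 #3), then 2 (L1 #2, L2 #4), then 7 (L1 #7, L2 #5), then 8 (L1 #11, L2 #6), then 4 (L1 #12, L2 #7), and the DP table's final entry dp[12][7] is also 5, so no common subsequence is longer.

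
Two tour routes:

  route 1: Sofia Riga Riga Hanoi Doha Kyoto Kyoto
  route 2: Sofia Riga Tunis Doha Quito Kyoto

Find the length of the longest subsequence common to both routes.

Match Sofia [1,1]; then Riga [2,2]; then Doha [5,4]; then Kyoto [7,6] — 4 stops in the same relative order in both. The LCS DP gives dp[7][6] = 4, so this is optimal.

4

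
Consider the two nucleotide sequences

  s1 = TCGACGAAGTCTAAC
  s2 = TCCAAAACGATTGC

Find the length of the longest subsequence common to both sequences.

9

Match T at s1[1]=s2[1] → C at s1[2]=s2[3] → A at s1[4]=s2[7] → C at s1[5]=s2[8] → G at s1[6]=s2[9] → A at s1[8]=s2[10] → T at s1[10]=s2[11] → T at s1[12]=s2[12] → C at s1[15]=s2[14] — 9 bases in the same relative order in both, and the DP table's final entry dp[15][14] is also 9, so no common subsequence is longer.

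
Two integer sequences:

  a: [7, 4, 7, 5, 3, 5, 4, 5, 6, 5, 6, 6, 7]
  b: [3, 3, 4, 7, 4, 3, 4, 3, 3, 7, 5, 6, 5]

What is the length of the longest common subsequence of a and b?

Taking 7 (a #1, b #4); then 4 (a #2, b #5); then 3 (a #5, b #6); then 4 (a #7, b #7); then 5 (a #8, b #11); then 6 (a #9, b #12); then 5 (a #10, b #13) gives a common subsequence of length 7. The LCS DP gives dp[13][13] = 7, so this is optimal.

7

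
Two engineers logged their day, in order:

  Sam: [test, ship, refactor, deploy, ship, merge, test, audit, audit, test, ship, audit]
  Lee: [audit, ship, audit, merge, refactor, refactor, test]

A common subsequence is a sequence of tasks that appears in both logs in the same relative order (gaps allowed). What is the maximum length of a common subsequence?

3

Taking ship [2,2], refactor [3,6], test [10,7] gives a common subsequence of length 3. The LCS DP gives dp[12][7] = 3, so this is optimal.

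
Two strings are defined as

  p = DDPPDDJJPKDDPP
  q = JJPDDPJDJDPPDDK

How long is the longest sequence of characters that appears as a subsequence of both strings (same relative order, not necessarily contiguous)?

8

Taking D at p[1]=q[4] → D at p[2]=q[5] → P at p[3]=q[6] → D at p[5]=q[8] → D at p[6]=q[10] → P at p[9]=q[12] → D at p[11]=q[13] → D at p[12]=q[14] gives a common subsequence of length 8. Since dp[14][15] = 8, nothing longer is possible.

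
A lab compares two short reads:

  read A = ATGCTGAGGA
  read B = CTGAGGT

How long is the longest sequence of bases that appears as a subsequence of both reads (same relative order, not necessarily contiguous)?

6

Match C (read A #4, read B #1); then T (read A #5, read B #2); then G (read A #6, read B #3); then A (read A #7, read B #4); then G (read A #8, read B #5); then G (read A #9, read B #6) — 6 bases in the same relative order in both. dp[10][7] = 6 confirms this is the maximum.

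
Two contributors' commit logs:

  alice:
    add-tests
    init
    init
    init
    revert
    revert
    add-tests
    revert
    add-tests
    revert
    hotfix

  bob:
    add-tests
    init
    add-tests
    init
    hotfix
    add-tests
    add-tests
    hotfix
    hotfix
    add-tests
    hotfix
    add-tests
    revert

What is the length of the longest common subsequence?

6

One common subsequence of length 6: add-tests [1,1], then init [2,2], then init [3,4], then add-tests [7,10], then add-tests [9,12], then revert [10,13]. Since dp[11][13] = 6, nothing longer is possible.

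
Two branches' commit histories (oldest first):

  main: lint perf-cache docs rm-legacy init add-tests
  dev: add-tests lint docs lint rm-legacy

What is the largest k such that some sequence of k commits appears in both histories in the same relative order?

3

Pick lint at main[1]=dev[2] → docs at main[3]=dev[3] → rm-legacy at main[4]=dev[5]; all 3 commits appear in both, in order. The LCS DP gives dp[6][5] = 3, so this is optimal.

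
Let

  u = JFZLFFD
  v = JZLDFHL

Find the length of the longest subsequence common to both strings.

Pick J [1,1], then Z [3,2], then L [4,3], then F [5,5]; all 4 characters appear in both, in order. Since dp[7][7] = 4, nothing longer is possible.

4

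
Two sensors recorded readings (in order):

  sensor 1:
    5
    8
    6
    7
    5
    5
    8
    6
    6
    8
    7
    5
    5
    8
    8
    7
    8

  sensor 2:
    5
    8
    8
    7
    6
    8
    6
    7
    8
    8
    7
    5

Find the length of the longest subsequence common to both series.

Pick 5 [1,1], 8 [2,3], 6 [3,5], 8 [7,6], 6 [9,7], 7 [11,8], 8 [14,9], 8 [15,10], 7 [16,11]; all 9 values appear in both, in order, and the DP table's final entry dp[17][12] is also 9, so no common subsequence is longer.

9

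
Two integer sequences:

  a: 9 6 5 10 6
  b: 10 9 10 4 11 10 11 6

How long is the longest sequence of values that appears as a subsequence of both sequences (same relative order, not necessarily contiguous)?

3

Taking 9 (a #1, b #2), then 10 (a #4, b #6), then 6 (a #5, b #8) gives a common subsequence of length 3. The LCS DP gives dp[5][8] = 3, so this is optimal.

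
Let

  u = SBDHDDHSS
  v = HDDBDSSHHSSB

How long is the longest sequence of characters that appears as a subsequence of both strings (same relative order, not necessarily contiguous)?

Let dp[i][j] be the LCS length of the first i characters of u and the first j characters of v. dp[i][j] = dp[i-1][j-1]+1 when the i-th and j-th characters match, else max(dp[i-1][j], dp[i][j-1]).
    ·  H  D  D  B  D  S  S  H  H  S  S  B
 ·  0  0  0  0  0  0  0  0  0  0  0  0  0
 S  0  0  0  0  0  0  1  1  1  1  1  1  1
 B  0  0  0  0  1  1  1  1  1  1  1  1  2
 D  0  0  1  1  1  2  2  2  2  2  2  2  2
 H  0  1  1  1  1  2  2  2  3  3  3  3  3
 D  0  1  2  2  2  2  2  2  3  3  3  3  3
 D  0  1  2  3  3  3  3  3  3  3  3  3  3
 H  0  1  2  3  3  3  3  3  4  4  4  4  4
 S  0  1  2  3  3  3  4  4  4  4  5  5  5
 S  0  1  2  3  3  3  4  5  5  5  5  6  6
dp[9][12] = 6. One LCS (by backtracking along matches): BDHHSS.

6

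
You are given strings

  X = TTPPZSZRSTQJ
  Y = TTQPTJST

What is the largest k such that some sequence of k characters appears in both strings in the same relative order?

Let dp[i][j] be the LCS length of the first i characters of X and the first j characters of Y. dp[i][j] = dp[i-1][j-1]+1 when the i-th and j-th characters match, else max(dp[i-1][j], dp[i][j-1]).
    ·  T  T  Q  P  T  J  S  T
 ·  0  0  0  0  0  0  0  0  0
 T  0  1  1  1  1  1  1  1  1
 T  0  1  2  2  2  2  2  2  2
 P  0  1  2  2  3  3  3  3  3
 P  0  1  2  2  3  3  3  3  3
 Z  0  1  2  2  3  3  3  3  3
 S  0  1  2  2  3  3  3  4  4
 Z  0  1  2  2  3  3  3  4  4
 R  0  1  2  2  3  3  3  4  4
 S  0  1  2  2  3  3  3  4  4
 T  0  1  2  2  3  4  4  4  5
 Q  0  1  2  3  3  4  4  4  5
 J  0  1  2  3  3  4  5  5  5
dp[12][8] = 5. One LCS (by backtracking along matches): TTPST.

5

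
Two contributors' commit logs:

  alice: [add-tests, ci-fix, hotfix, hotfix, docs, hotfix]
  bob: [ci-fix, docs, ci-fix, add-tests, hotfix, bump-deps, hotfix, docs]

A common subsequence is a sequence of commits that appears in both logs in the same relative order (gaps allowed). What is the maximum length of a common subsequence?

Taking add-tests [1,4] → hotfix [3,5] → hotfix [4,7] → docs [5,8] gives a common subsequence of length 4. Since dp[6][8] = 4, nothing longer is possible.

4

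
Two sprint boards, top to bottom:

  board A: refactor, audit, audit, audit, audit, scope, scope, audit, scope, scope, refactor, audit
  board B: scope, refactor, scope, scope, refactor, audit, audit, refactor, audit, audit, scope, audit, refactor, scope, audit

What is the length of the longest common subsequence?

9

Taking refactor [1,5], audit [2,6], audit [3,7], audit [4,9], audit [5,10], scope [7,11], audit [8,12], scope [10,14], audit [12,15] gives a common subsequence of length 9. Since dp[12][15] = 9, nothing longer is possible.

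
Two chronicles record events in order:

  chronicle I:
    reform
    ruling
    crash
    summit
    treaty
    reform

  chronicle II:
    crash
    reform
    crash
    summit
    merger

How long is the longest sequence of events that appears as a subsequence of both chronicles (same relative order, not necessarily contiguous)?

Pick reform [1,2], then crash [3,3], then summit [4,4]; all 3 events appear in both, in order. Since dp[6][5] = 3, nothing longer is possible.

3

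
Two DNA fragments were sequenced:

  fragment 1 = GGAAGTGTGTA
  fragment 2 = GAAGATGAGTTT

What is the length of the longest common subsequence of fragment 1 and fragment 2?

8

Match G [1,1]; then G [2,4]; then A [3,5]; then A [4,8]; then G [5,9]; then T [6,10]; then T [8,11]; then T [10,12] — 8 bases in the same relative order in both. dp[11][12] = 8 confirms this is the maximum.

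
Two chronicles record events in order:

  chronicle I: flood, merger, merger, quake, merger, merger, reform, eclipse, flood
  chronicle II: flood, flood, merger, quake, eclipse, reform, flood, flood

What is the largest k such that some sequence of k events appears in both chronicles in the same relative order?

One common subsequence of length 5: flood (chronicle I #1, chronicle II #2), merger (chronicle I #3, chronicle II #3), quake (chronicle I #4, chronicle II #4), reform (chronicle I #7, chronicle II #6), flood (chronicle I #9, chronicle II #8). Since dp[9][8] = 5, nothing longer is possible.

5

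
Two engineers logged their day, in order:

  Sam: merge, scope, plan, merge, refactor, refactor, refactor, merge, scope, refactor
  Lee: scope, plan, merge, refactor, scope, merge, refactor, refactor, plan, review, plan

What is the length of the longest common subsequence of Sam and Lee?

Match scope (Sam #2, Lee #1), plan (Sam #3, Lee #2), merge (Sam #4, Lee #3), refactor (Sam #5, Lee #4), refactor (Sam #6, Lee #7), refactor (Sam #7, Lee #8) — 6 tasks in the same relative order in both. The LCS DP gives dp[10][11] = 6, so this is optimal.

6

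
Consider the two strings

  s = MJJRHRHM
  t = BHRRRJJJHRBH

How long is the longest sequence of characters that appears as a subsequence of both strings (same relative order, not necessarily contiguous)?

5

Match J [2,7]; then J [3,8]; then H [5,9]; then R [6,10]; then H [7,12] — 5 characters in the same relative order in both. Since dp[8][12] = 5, nothing longer is possible.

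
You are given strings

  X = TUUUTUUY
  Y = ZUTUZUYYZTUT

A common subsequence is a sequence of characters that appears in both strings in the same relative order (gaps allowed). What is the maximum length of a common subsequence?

Let dp[i][j] be the LCS length of the first i characters of X and the first j characters of Y. dp[i][j] = dp[i-1][j-1]+1 when the i-th and j-th characters match, else max(dp[i-1][j], dp[i][j-1]).
    ·  Z  U  T  U  Z  U  Y  Y  Z  T  U  T
 ·  0  0  0  0  0  0  0  0  0  0  0  0  0
 T  0  0  0  1  1  1  1  1  1  1  1  1  1
 U  0  0  1  1  2  2  2  2  2  2  2  2  2
 U  0  0  1  1  2  2  3  3  3  3  3  3  3
 U  0  0  1  1  2  2  3  3  3  3  3  4  4
 T  0  0  1  2  2  2  3  3  3  3  4  4  5
 U  0  0  1  2  3  3  3  3  3  3  4  5  5
 U  0  0  1  2  3  3  4  4  4  4  4  5  5
 Y  0  0  1  2  3  3  4  5  5  5  5  5  5
dp[8][12] = 5. One LCS (by backtracking along matches): TUUUT.

5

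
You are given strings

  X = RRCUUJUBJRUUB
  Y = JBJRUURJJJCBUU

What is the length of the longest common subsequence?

7

Pick R [2,4] → U [4,5] → U [5,6] → J [6,10] → B [8,12] → U [11,13] → U [12,14]; all 7 characters appear in both, in order. Since dp[13][14] = 7, nothing longer is possible.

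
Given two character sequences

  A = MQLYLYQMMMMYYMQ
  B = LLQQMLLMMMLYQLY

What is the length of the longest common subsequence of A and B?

Pick L (A #3, B #1); then L (A #5, B #2); then Q (A #7, B #4); then M (A #8, B #5); then M (A #9, B #8); then M (A #10, B #9); then M (A #11, B #10); then Y (A #12, B #12); then Y (A #13, B #15); all 9 characters appear in both, in order, and the DP table's final entry dp[15][15] is also 9, so no common subsequence is longer.

9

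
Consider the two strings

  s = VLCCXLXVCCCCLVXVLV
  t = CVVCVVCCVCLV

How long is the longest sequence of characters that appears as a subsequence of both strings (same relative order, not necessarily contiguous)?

8

One common subsequence of length 8: V at s[1]=t[3], C at s[3]=t[4], V at s[8]=t[6], C at s[9]=t[7], C at s[10]=t[8], C at s[12]=t[10], L at s[17]=t[11], V at s[18]=t[12]. dp[18][12] = 8 confirms this is the maximum.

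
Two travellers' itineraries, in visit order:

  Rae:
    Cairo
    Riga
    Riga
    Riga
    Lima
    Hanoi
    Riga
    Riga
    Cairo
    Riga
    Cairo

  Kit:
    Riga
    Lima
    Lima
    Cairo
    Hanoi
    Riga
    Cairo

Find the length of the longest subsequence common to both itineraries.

5

Pick Riga [2,1] → Lima [5,3] → Hanoi [6,5] → Riga [10,6] → Cairo [11,7]; all 5 stops appear in both, in order. Since dp[11][7] = 5, nothing longer is possible.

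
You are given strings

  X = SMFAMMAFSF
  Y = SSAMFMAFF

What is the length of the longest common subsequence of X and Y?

7

One common subsequence of length 7: S at X[1]=Y[2], then M at X[2]=Y[4], then F at X[3]=Y[5], then M at X[6]=Y[6], then A at X[7]=Y[7], then F at X[8]=Y[8], then F at X[10]=Y[9]. The LCS DP gives dp[10][9] = 7, so this is optimal.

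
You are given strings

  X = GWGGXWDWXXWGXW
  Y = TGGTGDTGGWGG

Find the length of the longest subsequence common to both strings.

6

Match G [1,2], G [3,3], G [4,5], D [7,6], W [8,10], G [12,12] — 6 characters in the same relative order in both, and the DP table's final entry dp[14][12] is also 6, so no common subsequence is longer.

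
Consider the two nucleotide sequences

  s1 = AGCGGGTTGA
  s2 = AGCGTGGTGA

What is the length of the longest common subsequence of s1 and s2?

Pick A (s1 #1, s2 #1); then G (s1 #2, s2 #2); then C (s1 #3, s2 #3); then G (s1 #4, s2 #4); then G (s1 #5, s2 #6); then G (s1 #6, s2 #7); then T (s1 #8, s2 #8); then G (s1 #9, s2 #9); then A (s1 #10, s2 #10); all 9 bases appear in both, in order, and the DP table's final entry dp[10][10] is also 9, so no common subsequence is longer.

9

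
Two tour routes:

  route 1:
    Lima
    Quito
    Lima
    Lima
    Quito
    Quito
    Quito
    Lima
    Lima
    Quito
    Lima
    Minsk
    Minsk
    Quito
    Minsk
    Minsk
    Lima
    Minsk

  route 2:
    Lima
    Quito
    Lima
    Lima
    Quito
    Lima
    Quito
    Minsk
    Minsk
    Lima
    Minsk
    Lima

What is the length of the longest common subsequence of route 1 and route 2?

11

One common subsequence of length 11: Lima [1,1], then Quito [2,2], then Lima [3,3], then Lima [4,4], then Quito [7,5], then Lima [9,6], then Quito [10,7], then Minsk [12,8], then Minsk [13,9], then Minsk [16,11], then Lima [17,12], and the DP table's final entry dp[18][12] is also 11, so no common subsequence is longer.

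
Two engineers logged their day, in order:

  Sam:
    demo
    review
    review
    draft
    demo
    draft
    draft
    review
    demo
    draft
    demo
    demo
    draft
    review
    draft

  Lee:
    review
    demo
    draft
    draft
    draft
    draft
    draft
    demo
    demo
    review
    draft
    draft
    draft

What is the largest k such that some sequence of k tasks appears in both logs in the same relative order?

Taking demo [1,2] → draft [4,4] → draft [6,5] → draft [7,6] → draft [10,7] → demo [11,8] → demo [12,9] → draft [13,12] → draft [15,13] gives a common subsequence of length 9, and the DP table's final entry dp[15][13] is also 9, so no common subsequence is longer.

9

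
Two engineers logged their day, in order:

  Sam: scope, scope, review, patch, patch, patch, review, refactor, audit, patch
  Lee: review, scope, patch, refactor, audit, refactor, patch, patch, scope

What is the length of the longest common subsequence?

One common subsequence of length 5: scope at Sam[2]=Lee[2] → patch at Sam[6]=Lee[3] → refactor at Sam[8]=Lee[4] → audit at Sam[9]=Lee[5] → patch at Sam[10]=Lee[8], and the DP table's final entry dp[10][9] is also 5, so no common subsequence is longer.

5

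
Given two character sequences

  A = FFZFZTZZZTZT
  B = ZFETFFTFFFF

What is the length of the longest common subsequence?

Pick F at A[1]=B[2], then F at A[2]=B[5], then F at A[4]=B[6], then T at A[6]=B[7]; all 4 characters appear in both, in order. dp[12][11] = 4 confirms this is the maximum.

4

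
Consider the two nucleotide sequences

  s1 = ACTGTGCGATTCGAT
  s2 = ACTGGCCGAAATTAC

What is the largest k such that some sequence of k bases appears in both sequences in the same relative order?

One common subsequence of length 11: A at s1[1]=s2[1] → C at s1[2]=s2[2] → T at s1[3]=s2[3] → G at s1[4]=s2[4] → G at s1[6]=s2[5] → C at s1[7]=s2[7] → G at s1[8]=s2[8] → A at s1[9]=s2[11] → T at s1[10]=s2[12] → T at s1[11]=s2[13] → C at s1[12]=s2[15]. The LCS DP gives dp[15][15] = 11, so this is optimal.

11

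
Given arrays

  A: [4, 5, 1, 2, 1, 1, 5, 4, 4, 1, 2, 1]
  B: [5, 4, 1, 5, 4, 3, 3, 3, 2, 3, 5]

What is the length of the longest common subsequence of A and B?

5

Let dp[i][j] be the LCS length of the first i values of A and the first j values of B. dp[i][j] = dp[i-1][j-1]+1 when the i-th and j-th values match, else max(dp[i-1][j], dp[i][j-1]).
    ·  5  4  1  5  4  3  3  3  2  3  5
 ·  0  0  0  0  0  0  0  0  0  0  0  0
 4  0  0  1  1  1  1  1  1  1  1  1  1
 5  0  1  1  1  2  2  2  2  2  2  2  2
 1  0  1  1  2  2  2  2  2  2  2  2  2
 2  0  1  1  2  2  2  2  2  2  3  3  3
 1  0  1  1  2  2  2  2  2  2  3  3  3
 1  0  1  1  2  2  2  2  2  2  3  3  3
 5  0  1  1  2  3  3  3  3  3  3  3  4
 4  0  1  2  2  3  4  4  4  4  4  4  4
 4  0  1  2  2  3  4  4  4  4  4  4  4
 1  0  1  2  3  3  4  4  4  4  4  4  4
 2  0  1  2  3  3  4  4  4  4  5  5  5
 1  0  1  2  3  3  4  4  4  4  5  5  5
dp[12][11] = 5. One LCS (by backtracking along matches): 4, 1, 5, 4, 2.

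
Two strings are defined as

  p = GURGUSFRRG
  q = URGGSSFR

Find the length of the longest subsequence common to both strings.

6

Let dp[i][j] be the LCS length of the first i characters of p and the first j characters of q. dp[i][j] = dp[i-1][j-1]+1 when the i-th and j-th characters match, else max(dp[i-1][j], dp[i][j-1]).
    ·  U  R  G  G  S  S  F  R
 ·  0  0  0  0  0  0  0  0  0
 G  0  0  0  1  1  1  1  1  1
 U  0  1  1  1  1  1  1  1  1
 R  0  1  2  2  2  2  2  2  2
 G  0  1  2  3  3  3  3  3  3
 U  0  1  2  3  3  3  3  3  3
 S  0  1  2  3  3  4  4  4  4
 F  0  1  2  3  3  4  4  5  5
 R  0  1  2  3  3  4  4  5  6
 R  0  1  2  3  3  4  4  5  6
 G  0  1  2  3  4  4  4  5  6
dp[10][8] = 6. One LCS (by backtracking along matches): URGSFR.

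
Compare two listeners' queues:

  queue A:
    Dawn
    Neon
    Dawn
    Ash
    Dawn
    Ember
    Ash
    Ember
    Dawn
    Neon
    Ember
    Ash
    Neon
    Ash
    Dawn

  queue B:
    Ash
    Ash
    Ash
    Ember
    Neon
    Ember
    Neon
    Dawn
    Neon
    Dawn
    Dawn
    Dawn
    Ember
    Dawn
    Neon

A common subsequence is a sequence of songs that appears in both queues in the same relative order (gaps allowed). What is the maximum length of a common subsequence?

Taking Dawn at queue A[1]=queue B[8] → Neon at queue A[2]=queue B[9] → Dawn at queue A[3]=queue B[11] → Dawn at queue A[5]=queue B[12] → Ember at queue A[8]=queue B[13] → Dawn at queue A[9]=queue B[14] → Neon at queue A[13]=queue B[15] gives a common subsequence of length 7, and the DP table's final entry dp[15][15] is also 7, so no common subsequence is longer.

7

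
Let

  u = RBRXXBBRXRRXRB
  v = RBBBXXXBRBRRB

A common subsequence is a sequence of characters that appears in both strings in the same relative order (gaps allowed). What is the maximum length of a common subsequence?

One common subsequence of length 9: R [1,1], then B [2,4], then X [4,6], then X [5,7], then B [6,8], then B [7,10], then R [11,11], then R [13,12], then B [14,13], and the DP table's final entry dp[14][13] is also 9, so no common subsequence is longer.

9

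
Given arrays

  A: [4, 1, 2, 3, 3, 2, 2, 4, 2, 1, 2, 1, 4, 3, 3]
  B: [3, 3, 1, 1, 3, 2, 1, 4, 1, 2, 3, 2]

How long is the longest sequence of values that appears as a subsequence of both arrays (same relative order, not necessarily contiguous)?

7

Pick 1 [2,4]; then 3 [5,5]; then 2 [6,6]; then 4 [8,8]; then 1 [10,9]; then 2 [11,10]; then 3 [14,11]; all 7 values appear in both, in order. Since dp[15][12] = 7, nothing longer is possible.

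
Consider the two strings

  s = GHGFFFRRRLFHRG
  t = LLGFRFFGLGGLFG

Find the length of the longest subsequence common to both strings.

7

Pick G [3,3] → F [4,4] → F [5,6] → F [6,7] → L [10,12] → F [11,13] → G [14,14]; all 7 characters appear in both, in order, and the DP table's final entry dp[14][14] is also 7, so no common subsequence is longer.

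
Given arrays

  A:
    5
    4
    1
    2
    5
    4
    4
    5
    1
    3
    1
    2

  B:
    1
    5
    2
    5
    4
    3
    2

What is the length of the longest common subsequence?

One common subsequence of length 6: 5 (A #1, B #2) → 2 (A #4, B #3) → 5 (A #5, B #4) → 4 (A #7, B #5) → 3 (A #10, B #6) → 2 (A #12, B #7). Since dp[12][7] = 6, nothing longer is possible.

6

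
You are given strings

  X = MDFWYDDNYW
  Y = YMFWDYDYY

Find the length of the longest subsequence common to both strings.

Let dp[i][j] be the LCS length of the first i characters of X and the first j characters of Y. dp[i][j] = dp[i-1][j-1]+1 when the i-th and j-th characters match, else max(dp[i-1][j], dp[i][j-1]).
    ·  Y  M  F  W  D  Y  D  Y  Y
 ·  0  0  0  0  0  0  0  0  0  0
 M  0  0  1  1  1  1  1  1  1  1
 D  0  0  1  1  1  2  2  2  2  2
 F  0  0  1  2  2  2  2  2  2  2
 W  0  0  1  2  3  3  3  3  3  3
 Y  0  1  1  2  3  3  4  4  4  4
 D  0  1  1  2  3  4  4  5  5  5
 D  0  1  1  2  3  4  4  5  5  5
 N  0  1  1  2  3  4  4  5  5  5
 Y  0  1  1  2  3  4  5  5  6  6
 W  0  1  1  2  3  4  5  5  6  6
dp[10][9] = 6. One LCS (by backtracking along matches): MFWYDY.

6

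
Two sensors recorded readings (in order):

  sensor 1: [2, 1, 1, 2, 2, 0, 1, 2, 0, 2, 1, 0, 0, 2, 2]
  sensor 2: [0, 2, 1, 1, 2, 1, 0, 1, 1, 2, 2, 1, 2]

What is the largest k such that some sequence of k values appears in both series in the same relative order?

10

Pick 2 [1,2], 1 [2,3], 1 [3,4], 2 [4,5], 0 [6,7], 1 [7,9], 2 [8,10], 2 [10,11], 1 [11,12], 2 [15,13]; all 10 values appear in both, in order, and the DP table's final entry dp[15][13] is also 10, so no common subsequence is longer.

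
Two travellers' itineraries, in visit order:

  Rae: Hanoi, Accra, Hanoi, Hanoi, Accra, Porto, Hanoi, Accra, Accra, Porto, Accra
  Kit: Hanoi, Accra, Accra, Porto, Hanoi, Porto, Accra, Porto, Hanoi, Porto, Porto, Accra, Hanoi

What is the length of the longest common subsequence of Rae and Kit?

Pick Hanoi [1,1]; then Accra [2,3]; then Hanoi [3,5]; then Accra [5,7]; then Porto [6,8]; then Hanoi [7,9]; then Porto [10,11]; then Accra [11,12]; all 8 stops appear in both, in order, and the DP table's final entry dp[11][13] is also 8, so no common subsequence is longer.

8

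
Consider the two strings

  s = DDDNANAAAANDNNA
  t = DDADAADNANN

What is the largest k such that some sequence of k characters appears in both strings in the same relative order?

One common subsequence of length 8: D at s[1]=t[1]; then D at s[2]=t[2]; then D at s[3]=t[4]; then A at s[5]=t[6]; then N at s[6]=t[8]; then A at s[10]=t[9]; then N at s[13]=t[10]; then N at s[14]=t[11], and the DP table's final entry dp[15][11] is also 8, so no common subsequence is longer.

8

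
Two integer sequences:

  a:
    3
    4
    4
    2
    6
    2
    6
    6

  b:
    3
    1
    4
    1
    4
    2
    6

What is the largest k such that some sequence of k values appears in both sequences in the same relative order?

5

One common subsequence of length 5: 3 (a #1, b #1); then 4 (a #2, b #3); then 4 (a #3, b #5); then 2 (a #6, b #6); then 6 (a #8, b #7). The LCS DP gives dp[8][7] = 5, so this is optimal.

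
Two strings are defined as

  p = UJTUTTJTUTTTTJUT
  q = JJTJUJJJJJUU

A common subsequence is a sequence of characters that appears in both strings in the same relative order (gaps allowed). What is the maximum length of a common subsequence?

6

Match J [2,2], then T [3,3], then U [4,5], then J [7,10], then U [9,11], then U [15,12] — 6 characters in the same relative order in both. The LCS DP gives dp[16][12] = 6, so this is optimal.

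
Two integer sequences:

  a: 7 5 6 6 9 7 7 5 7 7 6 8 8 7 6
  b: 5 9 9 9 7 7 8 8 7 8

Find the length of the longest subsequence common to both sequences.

7

One common subsequence of length 7: 5 [2,1] → 9 [5,4] → 7 [9,5] → 7 [10,6] → 8 [12,7] → 8 [13,8] → 7 [14,9]. Since dp[15][10] = 7, nothing longer is possible.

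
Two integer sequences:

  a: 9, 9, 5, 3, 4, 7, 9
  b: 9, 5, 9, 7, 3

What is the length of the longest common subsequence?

Let dp[i][j] be the LCS length of the first i values of a and the first j values of b. dp[i][j] = dp[i-1][j-1]+1 when the i-th and j-th values match, else max(dp[i-1][j], dp[i][j-1]).
    ·  9  5  9  7  3
 ·  0  0  0  0  0  0
 9  0  1  1  1  1  1
 9  0  1  1  2  2  2
 5  0  1  2  2  2  2
 3  0  1  2  2  2  3
 4  0  1  2  2  2  3
 7  0  1  2  2  3  3
 9  0  1  2  3  3  3
dp[7][5] = 3. One LCS (by backtracking along matches): 9, 9, 3.

3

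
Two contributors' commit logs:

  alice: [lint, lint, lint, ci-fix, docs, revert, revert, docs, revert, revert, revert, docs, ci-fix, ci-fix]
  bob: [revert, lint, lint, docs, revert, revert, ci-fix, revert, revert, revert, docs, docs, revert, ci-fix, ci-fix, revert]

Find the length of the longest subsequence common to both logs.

11

One common subsequence of length 11: lint (alice #2, bob #2), then lint (alice #3, bob #3), then docs (alice #5, bob #4), then revert (alice #6, bob #5), then revert (alice #7, bob #6), then revert (alice #9, bob #8), then revert (alice #10, bob #9), then revert (alice #11, bob #10), then docs (alice #12, bob #12), then ci-fix (alice #13, bob #14), then ci-fix (alice #14, bob #15). The LCS DP gives dp[14][16] = 11, so this is optimal.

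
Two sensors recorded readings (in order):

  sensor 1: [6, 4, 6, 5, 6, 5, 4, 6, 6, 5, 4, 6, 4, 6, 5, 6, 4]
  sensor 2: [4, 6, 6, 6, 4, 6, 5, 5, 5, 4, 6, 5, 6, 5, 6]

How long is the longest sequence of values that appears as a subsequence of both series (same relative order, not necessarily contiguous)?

11

One common subsequence of length 11: 6 (sensor 1 #1, sensor 2 #4) → 4 (sensor 1 #2, sensor 2 #5) → 6 (sensor 1 #3, sensor 2 #6) → 5 (sensor 1 #4, sensor 2 #8) → 5 (sensor 1 #6, sensor 2 #9) → 4 (sensor 1 #7, sensor 2 #10) → 6 (sensor 1 #9, sensor 2 #11) → 5 (sensor 1 #10, sensor 2 #12) → 6 (sensor 1 #14, sensor 2 #13) → 5 (sensor 1 #15, sensor 2 #14) → 6 (sensor 1 #16, sensor 2 #15). The LCS DP gives dp[17][15] = 11, so this is optimal.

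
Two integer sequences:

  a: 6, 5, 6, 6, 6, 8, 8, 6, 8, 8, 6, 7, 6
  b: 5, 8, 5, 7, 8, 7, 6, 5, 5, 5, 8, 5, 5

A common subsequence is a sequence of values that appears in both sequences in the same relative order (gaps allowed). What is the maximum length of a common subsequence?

Taking 5 (a #2, b #1), 8 (a #6, b #2), 8 (a #7, b #5), 6 (a #8, b #7), 8 (a #9, b #11) gives a common subsequence of length 5. dp[13][13] = 5 confirms this is the maximum.

5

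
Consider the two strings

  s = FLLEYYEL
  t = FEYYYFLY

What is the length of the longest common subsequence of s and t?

5

Let dp[i][j] be the LCS length of the first i characters of s and the first j characters of t. dp[i][j] = dp[i-1][j-1]+1 when the i-th and j-th characters match, else max(dp[i-1][j], dp[i][j-1]).
    ·  F  E  Y  Y  Y  F  L  Y
 ·  0  0  0  0  0  0  0  0  0
 F  0  1  1  1  1  1  1  1  1
 L  0  1  1  1  1  1  1  2  2
 L  0  1  1  1  1  1  1  2  2
 E  0  1  2  2  2  2  2  2  2
 Y  0  1  2  3  3  3  3  3  3
 Y  0  1  2  3  4  4  4  4  4
 E  0  1  2  3  4  4  4  4  4
 L  0  1  2  3  4  4  4  5  5
dp[8][8] = 5. One LCS (by backtracking along matches): FEYYL.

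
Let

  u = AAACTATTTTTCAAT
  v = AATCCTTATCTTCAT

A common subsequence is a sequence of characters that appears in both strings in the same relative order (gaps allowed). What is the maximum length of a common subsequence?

Pick A [1,1], A [2,2], C [4,5], T [5,7], A [6,8], T [7,9], T [10,11], T [11,12], C [12,13], A [14,14], T [15,15]; all 11 characters appear in both, in order. dp[15][15] = 11 confirms this is the maximum.

11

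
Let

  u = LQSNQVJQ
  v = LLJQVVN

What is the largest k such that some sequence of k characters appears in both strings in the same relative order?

3

Match L at u[1]=v[2] → Q at u[2]=v[4] → N at u[4]=v[7] — 3 characters in the same relative order in both. Since dp[8][7] = 3, nothing longer is possible.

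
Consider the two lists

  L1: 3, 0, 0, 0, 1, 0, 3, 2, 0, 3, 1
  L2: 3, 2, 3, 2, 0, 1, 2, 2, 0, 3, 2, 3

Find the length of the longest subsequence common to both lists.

7

Let dp[i][j] be the LCS length of the first i values of L1 and the first j values of L2. dp[i][j] = dp[i-1][j-1]+1 when the i-th and j-th values match, else max(dp[i-1][j], dp[i][j-1]).
    ·  3  2  3  2  0  1  2  2  0  3  2  3
 ·  0  0  0  0  0  0  0  0  0  0  0  0  0
 3  0  1  1  1  1  1  1  1  1  1  1  1  1
 0  0  1  1  1  1  2  2  2  2  2  2  2  2
 0  0  1  1  1  1  2  2  2  2  3  3  3  3
 0  0  1  1  1  1  2  2  2  2  3  3  3  3
 1  0  1  1  1  1  2  3  3  3  3  3  3  3
 0  0  1  1  1  1  2  3  3  3  4  4  4  4
 3  0  1  1  2  2  2  3  3  3  4  5  5  5
 2  0  1  2  2  3  3  3  4  4  4  5  6  6
 0  0  1  2  2  3  4  4  4  4  5  5  6  6
 3  0  1  2  3  3  4  4  4  4  5  6  6  7
 1  0  1  2  3  3  4  5  5  5  5  6  6  7
dp[11][12] = 7. One LCS (by backtracking along matches): 3, 0, 1, 0, 3, 2, 3.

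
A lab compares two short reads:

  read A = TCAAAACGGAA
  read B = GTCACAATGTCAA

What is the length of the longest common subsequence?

Let dp[i][j] be the LCS length of the first i bases of read A and the first j bases of read B. dp[i][j] = dp[i-1][j-1]+1 when the i-th and j-th bases match, else max(dp[i-1][j], dp[i][j-1]).
    ·  G  T  C  A  C  A  A  T  G  T  C  A  A
 ·  0  0  0  0  0  0  0  0  0  0  0  0  0  0
 T  0  0  1  1  1  1  1  1  1  1  1  1  1  1
 C  0  0  1  2  2  2  2  2  2  2  2  2  2  2
 A  0  0  1  2  3  3  3  3  3  3  3  3  3  3
 A  0  0  1  2  3  3  4  4  4  4  4  4  4  4
 A  0  0  1  2  3  3  4  5  5  5  5  5  5  5
 A  0  0  1  2  3  3  4  5  5  5  5  5  6  6
 C  0  0  1  2  3  4  4  5  5  5  5  6  6  6
 G  0  1  1  2  3  4  4  5  5  6  6  6  6  6
 G  0  1  1  2  3  4  4  5  5  6  6  6  6  6
 A  0  1  1  2  3  4  5  5  5  6  6  6  7  7
 A  0  1  1  2  3  4  5  6  6  6  6  6  7  8
dp[11][13] = 8. One LCS (by backtracking along matches): TCAAACAA.

8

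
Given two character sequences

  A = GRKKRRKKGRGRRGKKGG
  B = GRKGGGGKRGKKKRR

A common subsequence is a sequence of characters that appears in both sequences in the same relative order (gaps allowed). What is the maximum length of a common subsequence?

9

Pick G (A #1, B #1) → R (A #2, B #2) → K (A #3, B #3) → K (A #4, B #8) → R (A #5, B #9) → K (A #7, B #12) → K (A #8, B #13) → R (A #12, B #14) → R (A #13, B #15); all 9 characters appear in both, in order. The LCS DP gives dp[18][15] = 9, so this is optimal.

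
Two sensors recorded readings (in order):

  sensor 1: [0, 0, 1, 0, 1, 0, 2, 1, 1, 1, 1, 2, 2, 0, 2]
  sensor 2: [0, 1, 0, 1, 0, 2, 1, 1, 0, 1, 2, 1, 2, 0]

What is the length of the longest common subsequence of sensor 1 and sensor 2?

One common subsequence of length 12: 0 (sensor 1 #2, sensor 2 #1), then 1 (sensor 1 #3, sensor 2 #2), then 0 (sensor 1 #4, sensor 2 #3), then 1 (sensor 1 #5, sensor 2 #4), then 0 (sensor 1 #6, sensor 2 #5), then 2 (sensor 1 #7, sensor 2 #6), then 1 (sensor 1 #8, sensor 2 #7), then 1 (sensor 1 #9, sensor 2 #8), then 1 (sensor 1 #10, sensor 2 #10), then 1 (sensor 1 #11, sensor 2 #12), then 2 (sensor 1 #13, sensor 2 #13), then 0 (sensor 1 #14, sensor 2 #14). dp[15][14] = 12 confirms this is the maximum.

12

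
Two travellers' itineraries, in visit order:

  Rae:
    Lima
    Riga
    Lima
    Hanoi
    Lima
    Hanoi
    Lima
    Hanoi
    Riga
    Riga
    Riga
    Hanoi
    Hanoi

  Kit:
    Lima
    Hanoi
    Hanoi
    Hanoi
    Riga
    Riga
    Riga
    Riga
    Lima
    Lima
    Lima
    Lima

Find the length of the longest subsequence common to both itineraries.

Taking Lima at Rae[3]=Kit[1]; then Hanoi at Rae[4]=Kit[2]; then Hanoi at Rae[6]=Kit[3]; then Hanoi at Rae[8]=Kit[4]; then Riga at Rae[9]=Kit[6]; then Riga at Rae[10]=Kit[7]; then Riga at Rae[11]=Kit[8] gives a common subsequence of length 7. dp[13][12] = 7 confirms this is the maximum.

7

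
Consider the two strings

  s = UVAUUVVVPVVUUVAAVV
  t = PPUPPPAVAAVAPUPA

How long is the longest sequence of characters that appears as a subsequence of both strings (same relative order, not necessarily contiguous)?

7

One common subsequence of length 7: U (s #1, t #3); then V (s #2, t #8); then A (s #3, t #10); then V (s #6, t #11); then P (s #9, t #13); then U (s #12, t #14); then A (s #16, t #16). Since dp[18][16] = 7, nothing longer is possible.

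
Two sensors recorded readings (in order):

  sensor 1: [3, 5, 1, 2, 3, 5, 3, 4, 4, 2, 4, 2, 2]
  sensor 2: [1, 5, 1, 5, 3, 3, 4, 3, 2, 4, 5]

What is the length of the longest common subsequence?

7

Taking 5 at sensor 1[2]=sensor 2[2], then 1 at sensor 1[3]=sensor 2[3], then 3 at sensor 1[5]=sensor 2[5], then 3 at sensor 1[7]=sensor 2[6], then 4 at sensor 1[8]=sensor 2[7], then 2 at sensor 1[10]=sensor 2[9], then 4 at sensor 1[11]=sensor 2[10] gives a common subsequence of length 7. The LCS DP gives dp[13][11] = 7, so this is optimal.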